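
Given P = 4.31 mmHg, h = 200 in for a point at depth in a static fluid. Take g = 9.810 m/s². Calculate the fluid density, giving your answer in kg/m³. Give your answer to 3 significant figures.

11.5 kg/m³

Rearranging: ρ = P/(g·h).
P = 4.31 mmHg = 574.6 Pa; h = 200 in = 5.080 m; g = 9.810 m/s².
ρ = 11.53 kg/m³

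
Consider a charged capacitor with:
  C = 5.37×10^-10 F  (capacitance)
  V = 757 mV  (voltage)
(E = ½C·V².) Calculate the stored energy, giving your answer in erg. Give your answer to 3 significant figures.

0.00154 erg

E is given directly by: E = ½CV².
C = 5.37×10^-10 F; V = 757 mV = 0.7570 V.
E = 1.539×10^-10 J  (the unit combination reduces to kg·m²/s² = J)
1.539×10^-10 J × (1 erg / 1.000×10^-7 J) = 0.001539 erg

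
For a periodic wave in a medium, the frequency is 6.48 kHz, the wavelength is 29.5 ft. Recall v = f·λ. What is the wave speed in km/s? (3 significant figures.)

58.3 km/s

Directly: v = fλ.
f = 6.48 kHz = 6480 Hz; λ = 29.5 ft = 8.992 m.
v = 58266 m/s
58266 m/s × (1 km/s / 1000 m/s) = 58.27 km/s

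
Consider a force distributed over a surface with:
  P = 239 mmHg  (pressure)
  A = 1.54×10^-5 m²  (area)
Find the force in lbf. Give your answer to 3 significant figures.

Rearranging P = F/A for F: F = P·A.
P = 239 mmHg = 31864 Pa; A = 1.54×10^-5 m².
F = 0.4907 N
0.4907 N × (1 lbf / 4.448 N) = 0.1103 lbf

0.110 lbf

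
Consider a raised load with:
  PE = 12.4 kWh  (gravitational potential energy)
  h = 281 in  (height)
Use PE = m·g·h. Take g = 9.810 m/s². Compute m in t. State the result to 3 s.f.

638 t

Rearranging PE = m·g·h for m: m = PE/(g·h).
PE = 12.4 kWh = 4.464×10^7 J; h = 281 in = 7.137 m; g = 9.810 m/s².
m = 6.376×10^5 kg
6.376×10^5 kg × (1 t / 1000 kg) = 637.6 t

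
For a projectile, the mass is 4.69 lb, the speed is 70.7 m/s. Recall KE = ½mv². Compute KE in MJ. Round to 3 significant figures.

0.00532 MJ

Directly: KE = ½mv².
m = 4.69 lb = 2.127 kg; v = 70.7 m/s.
KE = 5317 J
5317 J × (1 MJ / 1.000×10^6 J) = 0.005317 MJ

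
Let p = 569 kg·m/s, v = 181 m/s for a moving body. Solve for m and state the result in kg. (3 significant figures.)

3.14 kg

Rearranging p = m·v for m: m = p/v.
p = 569 kg·m/s; v = 181 m/s.
m = 3.144 kg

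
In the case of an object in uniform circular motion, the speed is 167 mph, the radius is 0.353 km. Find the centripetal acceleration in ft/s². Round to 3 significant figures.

Directly: a = v²/r.
v = 167 mph = 74.66 m/s; r = 0.353 km = 353.0 m.
a = 15.79 m/s²
15.79 m/s² × (1 ft/s² / 0.3048 m/s²) = 51.80 ft/s²

51.8 ft/s²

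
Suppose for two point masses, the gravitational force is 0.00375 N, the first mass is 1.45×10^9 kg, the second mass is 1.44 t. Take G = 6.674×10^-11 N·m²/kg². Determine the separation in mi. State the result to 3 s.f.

Rearranging F = G·m₁·m₂/r² for r: r = √(G·m₁m₂/F).
F = 0.00375 N; m₁ = 1.45×10^9 kg; m₂ = 1.44 t = 1440 kg; G = 6.674×10^-11 N·m²/kg².
r = 192.8 m
192.8 m × (1 mi / 1609 m) = 0.1198 mi

0.120 mi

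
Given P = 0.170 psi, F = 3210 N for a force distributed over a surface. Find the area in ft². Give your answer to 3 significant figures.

Solving P = F/A for A: A = F/P.
P = 0.170 psi = 1172 Pa; F = 3210 N.
A = 2.739 m²
2.739 m² × (1 ft² / 0.09290 m²) = 29.48 ft²

29.5 ft²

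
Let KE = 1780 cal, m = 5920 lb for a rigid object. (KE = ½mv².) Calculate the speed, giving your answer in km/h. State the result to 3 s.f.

8.48 km/h

Rearranging: v = √(2·KE/m).
KE = 1780 cal = 7448 J; m = 5920 lb = 2685 kg.
v = 2.355 m/s
2.355 m/s × (1 km/h / 0.2778 m/s) = 8.479 km/h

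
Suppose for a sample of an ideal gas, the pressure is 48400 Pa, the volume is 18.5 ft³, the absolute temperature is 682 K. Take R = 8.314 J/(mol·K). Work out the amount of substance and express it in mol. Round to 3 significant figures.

4.47 mol

From the ideal-gas law: n = PV/(RT).
P = 48400 Pa; V = 18.5 ft³ = 0.5239 m³; T = 682 K; R = 8.314 J/(mol·K).
n = 4.472 mol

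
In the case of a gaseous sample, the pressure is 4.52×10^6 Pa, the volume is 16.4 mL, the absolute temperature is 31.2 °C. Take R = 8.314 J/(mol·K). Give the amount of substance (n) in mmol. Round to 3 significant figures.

29.3 mmol

Solving PV = nRT for n: n = PV/(RT).
P = 4.52×10^6 Pa; V = 16.4 mL = 1.640×10^-5 m³; T = 31.2 °C = 304.3 K; R = 8.314 J/(mol·K).
n = 0.02930 mol
0.02930 mol × (1 mmol / 0.001000 mol) = 29.30 mmol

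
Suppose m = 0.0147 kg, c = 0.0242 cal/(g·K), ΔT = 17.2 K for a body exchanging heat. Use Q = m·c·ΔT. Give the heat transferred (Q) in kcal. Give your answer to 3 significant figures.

0.00612 kcal

Q is given directly by: Q = mcΔT.
m = 0.0147 kg; c = 0.0242 cal/(g·K) = 101.3 J/(kg·K); ΔT = 17.2 K.
Q = 25.60 J
25.60 J × (1 kcal / 4184 J) = 0.006119 kcal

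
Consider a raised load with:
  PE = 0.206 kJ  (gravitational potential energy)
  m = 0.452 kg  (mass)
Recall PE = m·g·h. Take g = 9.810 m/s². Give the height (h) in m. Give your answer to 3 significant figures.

Solving PE = m·g·h for h: h = PE/(m·g).
PE = 0.206 kJ = 206.0 J; m = 0.452 kg; g = 9.810 m/s².
h = 46.46 m

46.5 m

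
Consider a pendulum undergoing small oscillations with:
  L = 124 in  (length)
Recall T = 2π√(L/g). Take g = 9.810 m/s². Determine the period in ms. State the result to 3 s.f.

Directly: T = 2π√(L/g).
L = 124 in = 3.150 m; g = 9.810 m/s².
T = 3.560 s
3.560 s × (1 ms / 0.001000 s) = 3560 ms

3560 ms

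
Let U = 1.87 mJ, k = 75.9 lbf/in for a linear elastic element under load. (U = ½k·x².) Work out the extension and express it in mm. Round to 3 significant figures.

0.530 mm

Rearranging U = ½k·x² for x: x = √(2U/k).
U = 1.87 mJ = 0.001870 J; k = 75.9 lbf/in = 13292 N/m.
x = 5.304×10^-4 m
5.304×10^-4 m × (1 mm / 0.001000 m) = 0.5304 mm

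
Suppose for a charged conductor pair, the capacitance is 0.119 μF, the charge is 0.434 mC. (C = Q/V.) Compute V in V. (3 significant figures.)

3650 V

Rearranging: V = Q/C.
C = 0.119 μF = 1.190×10^-7 F; Q = 0.434 mC = 4.340×10^-4 C.
V = 3647 V  (the unit combination reduces to kg·m²/(A·s³) = V)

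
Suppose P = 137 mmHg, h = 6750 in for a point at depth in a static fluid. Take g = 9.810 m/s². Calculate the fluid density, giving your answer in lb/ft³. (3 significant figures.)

0.678 lb/ft³

Rearranging P = ρ·g·h for ρ: ρ = P/(g·h).
P = 137 mmHg = 18265 Pa; h = 6750 in = 171.4 m; g = 9.810 m/s².
ρ = 10.86 kg/m³
10.86 kg/m³ × (1 lb/ft³ / 16.02 kg/m³) = 0.6779 lb/ft³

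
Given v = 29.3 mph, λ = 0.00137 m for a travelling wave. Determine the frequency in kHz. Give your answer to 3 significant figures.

Rearranging: f = v/λ.
v = 29.3 mph = 13.10 m/s; λ = 0.00137 m.
f = 9561 Hz
9561 Hz × (1 kHz / 1000 Hz) = 9.561 kHz

9.56 kHz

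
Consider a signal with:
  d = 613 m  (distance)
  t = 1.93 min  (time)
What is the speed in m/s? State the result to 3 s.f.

5.29 m/s

Directly: v = d/t.
d = 613 m; t = 1.93 min = 115.8 s.
v = 5.294 m/s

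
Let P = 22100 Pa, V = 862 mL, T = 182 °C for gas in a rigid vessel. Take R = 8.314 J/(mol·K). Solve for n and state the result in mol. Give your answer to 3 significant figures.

0.00503 mol

Rearranging PV = nRT for n: n = PV/(RT).
P = 22100 Pa; V = 862 mL = 8.620×10^-4 m³; T = 182 °C = 455.1 K; R = 8.314 J/(mol·K).
n = 0.005034 mol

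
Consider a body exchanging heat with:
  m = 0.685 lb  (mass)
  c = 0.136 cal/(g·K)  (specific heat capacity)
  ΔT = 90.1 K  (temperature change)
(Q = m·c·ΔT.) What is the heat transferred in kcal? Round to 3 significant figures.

3.81 kcal

Directly: Q = mcΔT.
m = 0.685 lb = 0.3107 kg; c = 0.136 cal/(g·K) = 569.0 J/(kg·K); ΔT = 90.1 K.
Q = 15930 J
15930 J × (1 kcal / 4184 J) = 3.807 kcal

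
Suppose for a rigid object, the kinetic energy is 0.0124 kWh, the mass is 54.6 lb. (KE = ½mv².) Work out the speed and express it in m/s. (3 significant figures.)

Solving KE = ½mv² for v: v = √(2·KE/m).
KE = 0.0124 kWh = 44640 J; m = 54.6 lb = 24.77 kg.
v = 60.04 m/s

60.0 m/s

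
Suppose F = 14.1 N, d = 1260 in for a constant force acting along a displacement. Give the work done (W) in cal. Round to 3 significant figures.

108 cal

Directly: W = F·d.
F = 14.1 N; d = 1260 in = 32.00 m.
W = 451.3 J
451.3 J × (1 cal / 4.184 J) = 107.9 cal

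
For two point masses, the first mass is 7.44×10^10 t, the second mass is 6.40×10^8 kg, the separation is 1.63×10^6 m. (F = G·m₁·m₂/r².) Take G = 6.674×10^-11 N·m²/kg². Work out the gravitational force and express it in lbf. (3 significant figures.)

From Newton's law of gravitation: F = Gm₁m₂/r².
m₁ = 7.44×10^10 t = 7.440×10^13 kg; m₂ = 6.40×10^8 kg; r = 1.63×10^6 m; G = 6.674×10^-11 N·m²/kg².
F = 1.196 N
1.196 N × (1 lbf / 4.448 N) = 0.2689 lbf

0.269 lbf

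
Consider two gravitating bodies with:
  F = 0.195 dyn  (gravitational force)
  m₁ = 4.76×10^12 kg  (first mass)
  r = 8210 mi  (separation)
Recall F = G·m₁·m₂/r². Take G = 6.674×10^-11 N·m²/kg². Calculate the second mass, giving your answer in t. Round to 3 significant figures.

From Newton's law of gravitation: m₂ = F·r²/(G·m₁).
F = 0.195 dyn = 1.950×10^-6 N; m₁ = 4.76×10^12 kg; r = 8210 mi = 1.321×10^7 m; G = 6.674×10^-11 N·m²/kg².
m₂ = 1.072×10^6 kg
1.072×10^6 kg × (1 t / 1000 kg) = 1072 t

1070 t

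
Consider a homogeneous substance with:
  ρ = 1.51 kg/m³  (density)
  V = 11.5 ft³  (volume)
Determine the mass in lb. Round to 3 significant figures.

Rearranging ρ = m/V for m: m = ρV.
ρ = 1.51 kg/m³; V = 11.5 ft³ = 0.3256 m³.
m = 0.4917 kg
0.4917 kg × (1 lb / 0.4536 kg) = 1.084 lb

1.08 lb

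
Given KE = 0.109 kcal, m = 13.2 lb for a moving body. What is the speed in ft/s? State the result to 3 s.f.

Solving KE = ½mv² for v: v = √(2·KE/m).
KE = 0.109 kcal = 456.1 J; m = 13.2 lb = 5.987 kg.
v = 12.34 m/s
12.34 m/s × (1 ft/s / 0.3048 m/s) = 40.49 ft/s

40.5 ft/s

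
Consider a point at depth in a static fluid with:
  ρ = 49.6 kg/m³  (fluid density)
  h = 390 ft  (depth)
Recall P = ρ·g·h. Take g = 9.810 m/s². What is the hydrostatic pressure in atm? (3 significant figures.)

0.571 atm

P is given directly by: P = ρgh.
ρ = 49.6 kg/m³; h = 390 ft = 118.9 m; g = 9.810 m/s².
P = 57840 Pa  (the unit combination reduces to kg/(m·s²) = Pa)
57840 Pa × (1 atm / 1.013×10^5 Pa) = 0.5708 atm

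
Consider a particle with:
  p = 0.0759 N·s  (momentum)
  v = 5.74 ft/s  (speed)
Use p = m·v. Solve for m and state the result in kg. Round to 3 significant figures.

0.0434 kg

Rearranging p = m·v for m: m = p/v.
p = 0.0759 N·s = 0.07590 kg·m/s; v = 5.74 ft/s = 1.750 m/s.
m = 0.04338 kg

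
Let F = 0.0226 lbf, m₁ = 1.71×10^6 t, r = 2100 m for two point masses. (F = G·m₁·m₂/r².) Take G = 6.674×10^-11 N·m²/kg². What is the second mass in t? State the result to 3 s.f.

3880 t

Solving F = G·m₁·m₂/r² for m₂: m₂ = F·r²/(G·m₁).
F = 0.0226 lbf = 0.1005 N; m₁ = 1.71×10^6 t = 1.710×10^9 kg; r = 2100 m; G = 6.674×10^-11 N·m²/kg².
m₂ = 3.885×10^6 kg
3.885×10^6 kg × (1 t / 1000 kg) = 3885 t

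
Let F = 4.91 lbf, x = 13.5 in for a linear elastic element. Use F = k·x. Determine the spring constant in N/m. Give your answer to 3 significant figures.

Rearranging F = k·x for k: k = F/x.
F = 4.91 lbf = 21.84 N; x = 13.5 in = 0.3429 m.
k = 63.69 N/m

63.7 N/m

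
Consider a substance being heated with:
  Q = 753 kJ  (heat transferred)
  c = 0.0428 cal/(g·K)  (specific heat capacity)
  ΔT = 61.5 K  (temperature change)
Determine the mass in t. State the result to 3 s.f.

Solving Q = m·c·ΔT for m: m = Q/(c·ΔT).
Q = 753 kJ = 7.530×10^5 J; c = 0.0428 cal/(g·K) = 179.1 J/(kg·K); ΔT = 61.5 K.
m = 68.37 kg
68.37 kg × (1 t / 1000 kg) = 0.06837 t

0.0684 t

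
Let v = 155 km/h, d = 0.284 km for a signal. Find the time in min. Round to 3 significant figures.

Rearranging v = d/t for t: t = d/v.
v = 155 km/h = 43.06 m/s; d = 0.284 km = 284.0 m.
t = 6.596 s
6.596 s × (1 min / 60.00 s) = 0.1099 min

0.110 min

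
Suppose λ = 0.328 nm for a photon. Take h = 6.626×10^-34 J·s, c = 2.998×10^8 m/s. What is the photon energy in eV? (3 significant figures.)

Directly: E = hc/λ.
λ = 0.328 nm = 3.280×10^-10 m; h = 6.626×10^-34 J·s; c = 2.998×10^8 m/s.
E = 6.056×10^-16 J  (the unit combination reduces to kg·m²/s² = J)
6.056×10^-16 J × (1 eV / 1.602×10^-19 J) = 3780 eV

3780 eV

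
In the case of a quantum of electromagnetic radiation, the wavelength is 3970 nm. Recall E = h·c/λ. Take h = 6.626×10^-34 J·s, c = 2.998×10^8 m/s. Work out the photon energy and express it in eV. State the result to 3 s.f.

0.312 eV

E is given directly by: E = hc/λ.
λ = 3970 nm = 3.970×10^-6 m; h = 6.626×10^-34 J·s; c = 2.998×10^8 m/s.
E = 5.004×10^-20 J
5.004×10^-20 J × (1 eV / 1.602×10^-19 J) = 0.3123 eV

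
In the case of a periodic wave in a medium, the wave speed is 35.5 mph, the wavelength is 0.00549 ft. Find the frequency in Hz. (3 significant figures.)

Rearranging: f = v/λ.
v = 35.5 mph = 15.87 m/s; λ = 0.00549 ft = 0.001673 m.
f = 9484 Hz

9480 Hz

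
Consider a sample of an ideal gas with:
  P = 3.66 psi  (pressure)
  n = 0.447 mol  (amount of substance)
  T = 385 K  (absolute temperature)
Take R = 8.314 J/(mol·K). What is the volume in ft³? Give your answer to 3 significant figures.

From the ideal-gas law: V = nRT/P.
P = 3.66 psi = 25235 Pa; n = 0.447 mol; T = 385 K; R = 8.314 J/(mol·K).
V = 0.05670 m³
0.05670 m³ × (1 ft³ / 0.02832 m³) = 2.002 ft³

2.00 ft³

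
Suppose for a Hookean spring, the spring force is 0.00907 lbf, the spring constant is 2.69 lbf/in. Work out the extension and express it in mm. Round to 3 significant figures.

0.0856 mm

Rearranging F = k·x for x: x = F/k.
F = 0.00907 lbf = 0.04035 N; k = 2.69 lbf/in = 471.1 N/m.
x = 8.564×10^-5 m
8.564×10^-5 m × (1 mm / 0.001000 m) = 0.08564 mm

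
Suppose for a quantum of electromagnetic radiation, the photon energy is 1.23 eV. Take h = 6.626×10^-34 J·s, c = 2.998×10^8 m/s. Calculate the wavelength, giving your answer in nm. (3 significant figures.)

1010 nm

Rearranging: λ = hc/E.
E = 1.23 eV = 1.971×10^-19 J; h = 6.626×10^-34 J·s; c = 2.998×10^8 m/s.
λ = 1.008×10^-6 m
1.008×10^-6 m × (1 nm / 1.000×10^-9 m) = 1008 nm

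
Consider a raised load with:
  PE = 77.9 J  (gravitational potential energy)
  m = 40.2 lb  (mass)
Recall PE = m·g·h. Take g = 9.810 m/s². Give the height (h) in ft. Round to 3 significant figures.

Rearranging: h = PE/(m·g).
PE = 77.9 J; m = 40.2 lb = 18.23 kg; g = 9.810 m/s².
h = 0.4355 m
0.4355 m × (1 ft / 0.3048 m) = 1.429 ft

1.43 ft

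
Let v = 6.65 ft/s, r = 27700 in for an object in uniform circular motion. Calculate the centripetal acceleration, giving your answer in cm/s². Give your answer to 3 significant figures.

0.584 cm/s²

Directly: a = v²/r.
v = 6.65 ft/s = 2.027 m/s; r = 27700 in = 703.6 m.
a = 0.005839 m/s²
0.005839 m/s² × (1 cm/s² / 0.01000 m/s²) = 0.5839 cm/s²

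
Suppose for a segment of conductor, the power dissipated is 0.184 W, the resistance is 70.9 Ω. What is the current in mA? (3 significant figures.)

50.9 mA

Rearranging: I = √(P/R).
P = 0.184 W; R = 70.9 Ω.
I = 0.05094 A
0.05094 A × (1 mA / 0.001000 A) = 50.94 mA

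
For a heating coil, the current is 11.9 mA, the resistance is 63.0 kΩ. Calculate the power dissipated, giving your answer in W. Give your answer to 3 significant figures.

8.92 W

Directly: P = I²R.
I = 11.9 mA = 0.01190 A; R = 63.0 kΩ = 63000 Ω.
P = 8.921 W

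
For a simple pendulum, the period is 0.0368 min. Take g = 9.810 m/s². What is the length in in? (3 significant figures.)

47.7 in

Solving T = 2π√(L/g) for L: L = g·(T/2π)².
T = 0.0368 min = 2.208 s; g = 9.810 m/s².
L = 1.211 m
1.211 m × (1 in / 0.02540 m) = 47.70 in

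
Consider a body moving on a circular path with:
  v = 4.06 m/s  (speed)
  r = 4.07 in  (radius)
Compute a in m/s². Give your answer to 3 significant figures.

a is given directly by: a = v²/r.
v = 4.06 m/s; r = 4.07 in = 0.1034 m.
a = 159.4 m/s²

159 m/s²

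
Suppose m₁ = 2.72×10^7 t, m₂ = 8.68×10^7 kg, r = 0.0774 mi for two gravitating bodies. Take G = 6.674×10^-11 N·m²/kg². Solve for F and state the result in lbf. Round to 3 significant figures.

Directly: F = Gm₁m₂/r².
m₁ = 2.72×10^7 t = 2.720×10^10 kg; m₂ = 8.68×10^7 kg; r = 0.0774 mi = 124.6 m; G = 6.674×10^-11 N·m²/kg².
F = 10155 N  (the unit combination reduces to kg·m/s² = N)
10155 N × (1 lbf / 4.448 N) = 2283 lbf

2280 lbf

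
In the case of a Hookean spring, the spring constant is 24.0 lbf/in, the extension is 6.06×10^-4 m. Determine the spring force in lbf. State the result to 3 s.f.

F is given directly by: F = kx.
k = 24.0 lbf/in = 4203 N/m; x = 6.06×10^-4 m.
F = 2.547 N  (the unit combination reduces to kg·m/s² = N)
2.547 N × (1 lbf / 4.448 N) = 0.5726 lbf

0.573 lbf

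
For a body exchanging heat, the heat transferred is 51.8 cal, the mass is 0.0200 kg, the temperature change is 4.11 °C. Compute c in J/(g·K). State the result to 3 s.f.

2.64 J/(g·K)

Rearranging: c = Q/(m·ΔT).
Q = 51.8 cal = 216.7 J; m = 0.0200 kg; ΔT = 4.11 °C = 4.110 K.
c = 2637 J/(kg·K)
2637 J/(kg·K) × (1 J/(g·K) / 1000 J/(kg·K)) = 2.637 J/(g·K)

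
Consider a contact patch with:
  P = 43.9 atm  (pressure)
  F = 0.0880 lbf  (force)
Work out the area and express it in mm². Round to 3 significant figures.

0.0880 mm²

Solving P = F/A for A: A = F/P.
P = 43.9 atm = 4.448×10^6 Pa; F = 0.0880 lbf = 0.3914 N.
A = 8.800×10^-8 m²
8.800×10^-8 m² × (1 mm² / 1.000×10^-6 m²) = 0.08800 mm²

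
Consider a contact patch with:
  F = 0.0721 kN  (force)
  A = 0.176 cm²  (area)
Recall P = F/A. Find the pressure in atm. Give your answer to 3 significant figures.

40.4 atm

Directly: P = F/A.
F = 0.0721 kN = 72.10 N; A = 0.176 cm² = 1.760×10^-5 m².
P = 4.097×10^6 Pa
4.097×10^6 Pa × (1 atm / 1.013×10^5 Pa) = 40.43 atm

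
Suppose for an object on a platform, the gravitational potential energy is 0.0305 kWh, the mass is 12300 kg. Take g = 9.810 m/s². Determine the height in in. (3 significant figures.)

Rearranging: h = PE/(m·g).
PE = 0.0305 kWh = 1.098×10^5 J; m = 12300 kg; g = 9.810 m/s².
h = 0.9100 m
0.9100 m × (1 in / 0.02540 m) = 35.83 in

35.8 in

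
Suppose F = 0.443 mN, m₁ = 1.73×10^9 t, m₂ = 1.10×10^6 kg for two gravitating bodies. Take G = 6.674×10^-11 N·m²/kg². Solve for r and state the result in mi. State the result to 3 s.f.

333 mi

Solving F = G·m₁·m₂/r² for r: r = √(G·m₁m₂/F).
F = 0.443 mN = 4.430×10^-4 N; m₁ = 1.73×10^9 t = 1.730×10^12 kg; m₂ = 1.10×10^6 kg; G = 6.674×10^-11 N·m²/kg².
r = 5.354×10^5 m
5.354×10^5 m × (1 mi / 1609 m) = 332.7 mi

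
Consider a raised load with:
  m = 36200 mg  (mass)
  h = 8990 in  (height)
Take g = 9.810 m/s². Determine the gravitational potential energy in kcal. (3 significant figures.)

0.0194 kcal

PE is given directly by: PE = mgh.
m = 36200 mg = 0.03620 kg; h = 8990 in = 228.3 m; g = 9.810 m/s².
PE = 81.09 J
81.09 J × (1 kcal / 4184 J) = 0.01938 kcal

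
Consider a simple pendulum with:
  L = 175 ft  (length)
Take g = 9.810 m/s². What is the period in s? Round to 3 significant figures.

14.7 s

T is given directly by: T = 2π√(L/g).
L = 175 ft = 53.34 m; g = 9.810 m/s².
T = 14.65 s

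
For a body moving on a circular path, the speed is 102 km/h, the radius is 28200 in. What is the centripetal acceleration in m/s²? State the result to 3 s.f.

Directly: a = v²/r.
v = 102 km/h = 28.33 m/s; r = 28200 in = 716.3 m.
a = 1.121 m/s²

1.12 m/s²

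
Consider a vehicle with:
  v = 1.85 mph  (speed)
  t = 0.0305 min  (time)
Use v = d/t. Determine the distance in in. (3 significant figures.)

Rearranging: d = v·t.
v = 1.85 mph = 0.8270 m/s; t = 0.0305 min = 1.830 s.
d = 1.513 m
1.513 m × (1 in / 0.02540 m) = 59.58 in

59.6 in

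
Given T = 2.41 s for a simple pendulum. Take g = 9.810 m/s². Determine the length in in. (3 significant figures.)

Rearranging T = 2π√(L/g) for L: L = g·(T/2π)².
T = 2.41 s; g = 9.810 m/s².
L = 1.443 m
1.443 m × (1 in / 0.02540 m) = 56.82 in

56.8 in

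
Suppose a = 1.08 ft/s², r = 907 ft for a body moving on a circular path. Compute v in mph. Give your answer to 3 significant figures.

21.3 mph

Rearranging: v = √(a·r).
a = 1.08 ft/s² = 0.3292 m/s²; r = 907 ft = 276.5 m.
v = 9.540 m/s
9.540 m/s × (1 mph / 0.4470 m/s) = 21.34 mph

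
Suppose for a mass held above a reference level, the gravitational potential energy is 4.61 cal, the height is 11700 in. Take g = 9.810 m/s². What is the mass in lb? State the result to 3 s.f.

Rearranging PE = m·g·h for m: m = PE/(g·h).
PE = 4.61 cal = 19.29 J; h = 11700 in = 297.2 m; g = 9.810 m/s².
m = 0.006616 kg
0.006616 kg × (1 lb / 0.4536 kg) = 0.01459 lb

0.0146 lb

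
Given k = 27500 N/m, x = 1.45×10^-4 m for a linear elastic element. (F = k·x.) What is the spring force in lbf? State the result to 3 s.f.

From Hooke's law: F = kx.
k = 27500 N/m; x = 1.45×10^-4 m.
F = 3.987 N  (the unit combination reduces to kg·m/s² = N)
3.987 N × (1 lbf / 4.448 N) = 0.8964 lbf

0.896 lbf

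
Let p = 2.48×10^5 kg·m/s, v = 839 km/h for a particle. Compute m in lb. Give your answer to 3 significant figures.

Rearranging: m = p/v.
p = 2.48×10^5 kg·m/s; v = 839 km/h = 233.1 m/s.
m = 1064 kg
1064 kg × (1 lb / 0.4536 kg) = 2346 lb

2350 lb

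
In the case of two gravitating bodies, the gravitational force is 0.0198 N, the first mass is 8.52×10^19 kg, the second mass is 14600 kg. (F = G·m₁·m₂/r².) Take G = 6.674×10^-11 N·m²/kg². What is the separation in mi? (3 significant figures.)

From Newton's law of gravitation: r = √(G·m₁m₂/F).
F = 0.0198 N; m₁ = 8.52×10^19 kg; m₂ = 14600 kg; G = 6.674×10^-11 N·m²/kg².
r = 6.475×10^7 m
6.475×10^7 m × (1 mi / 1609 m) = 40235 mi

40200 mi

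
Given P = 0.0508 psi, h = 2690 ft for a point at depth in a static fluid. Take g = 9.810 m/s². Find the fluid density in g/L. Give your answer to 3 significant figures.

Solving P = ρ·g·h for ρ: ρ = P/(g·h).
P = 0.0508 psi = 350.3 Pa; h = 2690 ft = 819.9 m; g = 9.810 m/s².
ρ = 0.04355 kg/m³
Since 1 g/L = 1 kg/m³, 0.04355 g/L.

0.0435 g/L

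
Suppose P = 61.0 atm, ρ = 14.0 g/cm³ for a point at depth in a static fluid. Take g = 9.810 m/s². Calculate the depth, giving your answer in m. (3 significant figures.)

Solving P = ρ·g·h for h: h = P/(ρ·g).
P = 61.0 atm = 6.181×10^6 Pa; ρ = 14.0 g/cm³ = 14000 kg/m³; g = 9.810 m/s².
h = 45.00 m

45.0 m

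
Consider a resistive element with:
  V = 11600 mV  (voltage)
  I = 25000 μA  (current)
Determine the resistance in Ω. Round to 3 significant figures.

464 Ω

From Ohm's law: R = V/I.
V = 11600 mV = 11.60 V; I = 25000 μA = 0.02500 A.
R = 464.0 Ω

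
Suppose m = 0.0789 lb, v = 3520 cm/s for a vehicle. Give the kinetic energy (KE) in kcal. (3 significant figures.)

0.00530 kcal

KE is given directly by: KE = ½mv².
m = 0.0789 lb = 0.03579 kg; v = 3520 cm/s = 35.20 m/s.
KE = 22.17 J
22.17 J × (1 kcal / 4184 J) = 0.005299 kcal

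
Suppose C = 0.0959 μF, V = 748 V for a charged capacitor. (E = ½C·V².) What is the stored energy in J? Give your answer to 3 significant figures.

0.0268 J

E is given directly by: E = ½CV².
C = 0.0959 μF = 9.590×10^-8 F; V = 748 V.
E = 0.02683 J  (the unit combination reduces to kg·m²/s² = J)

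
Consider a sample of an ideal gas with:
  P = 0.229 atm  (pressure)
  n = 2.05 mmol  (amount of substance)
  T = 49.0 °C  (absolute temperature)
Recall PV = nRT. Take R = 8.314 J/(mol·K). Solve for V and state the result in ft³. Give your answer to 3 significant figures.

Rearranging: V = nRT/P.
P = 0.229 atm = 23203 Pa; n = 2.05 mmol = 0.002050 mol; T = 49.0 °C = 322.1 K; R = 8.314 J/(mol·K).
V = 2.366×10^-4 m³
2.366×10^-4 m³ × (1 ft³ / 0.02832 m³) = 0.008357 ft³

0.00836 ft³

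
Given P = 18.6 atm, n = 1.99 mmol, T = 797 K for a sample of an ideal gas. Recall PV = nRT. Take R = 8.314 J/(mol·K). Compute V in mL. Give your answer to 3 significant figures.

Rearranging: V = nRT/P.
P = 18.6 atm = 1.885×10^6 Pa; n = 1.99 mmol = 0.001990 mol; T = 797 K; R = 8.314 J/(mol·K).
V = 6.997×10^-6 m³
6.997×10^-6 m³ × (1 mL / 1.000×10^-6 m³) = 6.997 mL

7.00 mL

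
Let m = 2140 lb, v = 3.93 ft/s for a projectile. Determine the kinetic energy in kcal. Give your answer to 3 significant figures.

0.166 kcal

Directly: KE = ½mv².
m = 2140 lb = 970.7 kg; v = 3.93 ft/s = 1.198 m/s.
KE = 696.4 J
696.4 J × (1 kcal / 4184 J) = 0.1664 kcal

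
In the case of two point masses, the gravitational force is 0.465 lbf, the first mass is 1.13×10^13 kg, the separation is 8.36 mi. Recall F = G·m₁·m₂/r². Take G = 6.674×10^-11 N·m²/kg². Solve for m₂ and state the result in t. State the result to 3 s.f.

From Newton's law of gravitation: m₂ = F·r²/(G·m₁).
F = 0.465 lbf = 2.068 N; m₁ = 1.13×10^13 kg; r = 8.36 mi = 13454 m; G = 6.674×10^-11 N·m²/kg².
m₂ = 4.965×10^5 kg
4.965×10^5 kg × (1 t / 1000 kg) = 496.5 t

496 t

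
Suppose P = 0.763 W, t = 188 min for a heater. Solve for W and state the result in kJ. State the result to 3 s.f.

Solving P = W/t for W: W = P·t.
P = 0.763 W; t = 188 min = 11280 s.
W = 8607 J
8607 J × (1 kJ / 1000 J) = 8.607 kJ

8.61 kJ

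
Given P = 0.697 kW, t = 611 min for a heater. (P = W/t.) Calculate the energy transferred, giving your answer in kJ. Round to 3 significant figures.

25600 kJ

Rearranging: W = P·t.
P = 0.697 kW = 697.0 W; t = 611 min = 36660 s.
W = 2.555×10^7 J
2.555×10^7 J × (1 kJ / 1000 J) = 25552 kJ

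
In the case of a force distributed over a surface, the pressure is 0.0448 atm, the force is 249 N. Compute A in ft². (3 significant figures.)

0.590 ft²

Solving P = F/A for A: A = F/P.
P = 0.0448 atm = 4539 Pa; F = 249 N.
A = 0.05485 m²
0.05485 m² × (1 ft² / 0.09290 m²) = 0.5904 ft²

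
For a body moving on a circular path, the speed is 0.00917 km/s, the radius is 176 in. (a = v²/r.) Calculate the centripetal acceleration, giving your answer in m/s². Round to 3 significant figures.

18.8 m/s²

a is given directly by: a = v²/r.
v = 0.00917 km/s = 9.170 m/s; r = 176 in = 4.470 m.
a = 18.81 m/s²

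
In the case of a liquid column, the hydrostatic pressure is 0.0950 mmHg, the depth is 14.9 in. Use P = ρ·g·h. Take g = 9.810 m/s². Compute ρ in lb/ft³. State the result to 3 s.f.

0.213 lb/ft³

Solving P = ρ·g·h for ρ: ρ = P/(g·h).
P = 0.0950 mmHg = 12.67 Pa; h = 14.9 in = 0.3785 m; g = 9.810 m/s².
ρ = 3.411 kg/m³
3.411 kg/m³ × (1 lb/ft³ / 16.02 kg/m³) = 0.2130 lb/ft³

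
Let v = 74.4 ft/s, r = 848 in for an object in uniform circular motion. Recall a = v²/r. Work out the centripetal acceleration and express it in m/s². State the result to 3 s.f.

23.9 m/s²

a is given directly by: a = v²/r.
v = 74.4 ft/s = 22.68 m/s; r = 848 in = 21.54 m.
a = 23.88 m/s²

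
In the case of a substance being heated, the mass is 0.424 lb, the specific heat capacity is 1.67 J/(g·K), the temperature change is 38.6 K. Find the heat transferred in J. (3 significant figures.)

Directly: Q = mcΔT.
m = 0.424 lb = 0.1923 kg; c = 1.67 J/(g·K) = 1670 J/(kg·K); ΔT = 38.6 K.
Q = 12398 J

12400 J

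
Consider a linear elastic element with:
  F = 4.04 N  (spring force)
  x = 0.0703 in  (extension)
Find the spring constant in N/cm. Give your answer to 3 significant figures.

From Hooke's law: k = F/x.
F = 4.04 N; x = 0.0703 in = 0.001786 m.
k = 2263 N/m
2263 N/m × (1 N/cm / 100.0 N/m) = 22.63 N/cm

22.6 N/cm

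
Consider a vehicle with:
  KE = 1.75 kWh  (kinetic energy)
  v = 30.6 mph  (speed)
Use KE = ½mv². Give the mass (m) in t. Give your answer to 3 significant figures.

Rearranging: m = 2·KE/v².
KE = 1.75 kWh = 6.300×10^6 J; v = 30.6 mph = 13.68 m/s.
m = 67334 kg
67334 kg × (1 t / 1000 kg) = 67.33 t

67.3 t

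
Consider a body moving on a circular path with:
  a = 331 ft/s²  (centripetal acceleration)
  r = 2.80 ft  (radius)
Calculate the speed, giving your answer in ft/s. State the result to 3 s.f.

30.4 ft/s

Rearranging a = v²/r for v: v = √(a·r).
a = 331 ft/s² = 100.9 m/s²; r = 2.80 ft = 0.8534 m.
v = 9.279 m/s
9.279 m/s × (1 ft/s / 0.3048 m/s) = 30.44 ft/s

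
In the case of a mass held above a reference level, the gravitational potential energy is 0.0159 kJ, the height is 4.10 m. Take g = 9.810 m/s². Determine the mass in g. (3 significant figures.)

Rearranging: m = PE/(g·h).
PE = 0.0159 kJ = 15.90 J; h = 4.10 m; g = 9.810 m/s².
m = 0.3953 kg
0.3953 kg × (1 g / 0.001000 kg) = 395.3 g

395 g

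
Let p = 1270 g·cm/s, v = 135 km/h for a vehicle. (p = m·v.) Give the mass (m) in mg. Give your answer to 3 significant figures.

339 mg

Rearranging p = m·v for m: m = p/v.
p = 1270 g·cm/s = 0.01270 kg·m/s; v = 135 km/h = 37.50 m/s.
m = 3.387×10^-4 kg
3.387×10^-4 kg × (1 mg / 1.000×10^-6 kg) = 338.7 mg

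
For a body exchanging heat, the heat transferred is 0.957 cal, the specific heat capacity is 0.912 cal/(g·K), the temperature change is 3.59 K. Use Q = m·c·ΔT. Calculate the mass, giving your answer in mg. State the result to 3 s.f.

Solving Q = m·c·ΔT for m: m = Q/(c·ΔT).
Q = 0.957 cal = 4.004 J; c = 0.912 cal/(g·K) = 3816 J/(kg·K); ΔT = 3.59 K.
m = 2.923×10^-4 kg
2.923×10^-4 kg × (1 mg / 1.000×10^-6 kg) = 292.3 mg

292 mg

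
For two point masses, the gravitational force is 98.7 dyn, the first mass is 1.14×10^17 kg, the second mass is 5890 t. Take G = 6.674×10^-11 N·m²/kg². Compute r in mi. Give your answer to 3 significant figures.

1.32×10^5 mi

From Newton's law of gravitation: r = √(G·m₁m₂/F).
F = 98.7 dyn = 9.870×10^-4 N; m₁ = 1.14×10^17 kg; m₂ = 5890 t = 5.890×10^6 kg; G = 6.674×10^-11 N·m²/kg².
r = 2.131×10^8 m
2.131×10^8 m × (1 mi / 1609 m) = 1.324×10^5 mi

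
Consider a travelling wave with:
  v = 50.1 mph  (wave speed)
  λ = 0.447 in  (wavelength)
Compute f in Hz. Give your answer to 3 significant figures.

Rearranging: f = v/λ.
v = 50.1 mph = 22.40 m/s; λ = 0.447 in = 0.01135 m.
f = 1973 Hz

1970 Hz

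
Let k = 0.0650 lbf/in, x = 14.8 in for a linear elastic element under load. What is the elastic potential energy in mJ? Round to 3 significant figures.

804 mJ

U is given directly by: U = ½kx².
k = 0.0650 lbf/in = 11.38 N/m; x = 14.8 in = 0.3759 m.
U = 0.8043 J
0.8043 J × (1 mJ / 0.001000 J) = 804.3 mJ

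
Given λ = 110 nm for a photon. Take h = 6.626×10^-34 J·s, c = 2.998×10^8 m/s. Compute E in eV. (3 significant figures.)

11.3 eV

Directly: E = hc/λ.
λ = 110 nm = 1.100×10^-7 m; h = 6.626×10^-34 J·s; c = 2.998×10^8 m/s.
E = 1.806×10^-18 J  (the unit combination reduces to kg·m²/s² = J)
1.806×10^-18 J × (1 eV / 1.602×10^-19 J) = 11.27 eV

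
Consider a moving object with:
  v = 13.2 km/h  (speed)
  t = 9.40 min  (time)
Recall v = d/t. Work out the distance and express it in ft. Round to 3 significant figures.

Rearranging v = d/t for d: d = v·t.
v = 13.2 km/h = 3.667 m/s; t = 9.40 min = 564.0 s.
d = 2068 m
2068 m × (1 ft / 0.3048 m) = 6785 ft

6780 ft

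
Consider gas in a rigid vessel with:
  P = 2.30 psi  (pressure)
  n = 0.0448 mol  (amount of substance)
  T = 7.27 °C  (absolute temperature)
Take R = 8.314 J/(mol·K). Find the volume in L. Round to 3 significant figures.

Rearranging: V = nRT/P.
P = 2.30 psi = 15858 Pa; n = 0.0448 mol; T = 7.27 °C = 280.4 K; R = 8.314 J/(mol·K).
V = 0.006586 m³
0.006586 m³ × (1 L / 0.001000 m³) = 6.586 L

6.59 L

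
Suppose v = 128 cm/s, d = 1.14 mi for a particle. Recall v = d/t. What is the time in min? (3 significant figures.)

23.9 min

Solving v = d/t for t: t = d/v.
v = 128 cm/s = 1.280 m/s; d = 1.14 mi = 1835 m.
t = 1433 s
1433 s × (1 min / 60.00 s) = 23.89 min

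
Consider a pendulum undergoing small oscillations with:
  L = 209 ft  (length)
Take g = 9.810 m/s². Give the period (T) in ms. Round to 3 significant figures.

Directly: T = 2π√(L/g).
L = 209 ft = 63.70 m; g = 9.810 m/s².
T = 16.01 s
16.01 s × (1 ms / 0.001000 s) = 16011 ms

16000 ms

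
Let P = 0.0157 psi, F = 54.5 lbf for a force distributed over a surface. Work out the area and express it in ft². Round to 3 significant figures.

24.1 ft²

Rearranging P = F/A for A: A = F/P.
P = 0.0157 psi = 108.2 Pa; F = 54.5 lbf = 242.4 N.
A = 2.240 m²
2.240 m² × (1 ft² / 0.09290 m²) = 24.11 ft²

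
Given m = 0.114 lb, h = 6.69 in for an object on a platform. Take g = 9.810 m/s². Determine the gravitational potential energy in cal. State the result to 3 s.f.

Directly: PE = mgh.
m = 0.114 lb = 0.05171 kg; h = 6.69 in = 0.1699 m; g = 9.810 m/s².
PE = 0.08620 J  (the unit combination reduces to kg·m²/s² = J)
0.08620 J × (1 cal / 4.184 J) = 0.02060 cal

0.0206 cal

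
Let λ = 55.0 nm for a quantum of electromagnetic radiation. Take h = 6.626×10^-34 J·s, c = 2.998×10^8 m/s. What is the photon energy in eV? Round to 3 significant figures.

E is given directly by: E = hc/λ.
λ = 55.0 nm = 5.500×10^-8 m; h = 6.626×10^-34 J·s; c = 2.998×10^8 m/s.
E = 3.612×10^-18 J
3.612×10^-18 J × (1 eV / 1.602×10^-19 J) = 22.54 eV

22.5 eV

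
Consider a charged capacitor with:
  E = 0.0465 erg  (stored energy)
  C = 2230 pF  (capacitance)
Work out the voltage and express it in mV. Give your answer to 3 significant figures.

2040 mV

Solving E = ½C·V² for V: V = √(2E/C).
E = 0.0465 erg = 4.650×10^-9 J; C = 2230 pF = 2.230×10^-9 F.
V = 2.042 V  (the unit combination reduces to kg·m²/(A·s³) = V)
2.042 V × (1 mV / 0.001000 V) = 2042 mV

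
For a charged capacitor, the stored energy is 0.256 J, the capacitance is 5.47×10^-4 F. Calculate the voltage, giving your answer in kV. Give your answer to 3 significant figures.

Solving E = ½C·V² for V: V = √(2E/C).
E = 0.256 J; C = 5.47×10^-4 F.
V = 30.59 V
30.59 V × (1 kV / 1000 V) = 0.03059 kV

0.0306 kV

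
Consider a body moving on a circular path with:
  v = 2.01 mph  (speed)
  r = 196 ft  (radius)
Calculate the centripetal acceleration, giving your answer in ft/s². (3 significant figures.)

0.0443 ft/s²

Directly: a = v²/r.
v = 2.01 mph = 0.8986 m/s; r = 196 ft = 59.74 m.
a = 0.01351 m/s²
0.01351 m/s² × (1 ft/s² / 0.3048 m/s²) = 0.04434 ft/s²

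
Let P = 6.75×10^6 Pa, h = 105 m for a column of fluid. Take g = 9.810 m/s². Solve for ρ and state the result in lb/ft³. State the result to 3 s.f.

409 lb/ft³

Rearranging P = ρ·g·h for ρ: ρ = P/(g·h).
P = 6.75×10^6 Pa; h = 105 m; g = 9.810 m/s².
ρ = 6553 kg/m³
6553 kg/m³ × (1 lb/ft³ / 16.02 kg/m³) = 409.1 lb/ft³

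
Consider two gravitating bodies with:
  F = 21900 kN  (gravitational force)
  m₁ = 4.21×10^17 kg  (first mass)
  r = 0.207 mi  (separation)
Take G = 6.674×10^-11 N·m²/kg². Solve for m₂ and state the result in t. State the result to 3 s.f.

From Newton's law of gravitation: m₂ = F·r²/(G·m₁).
F = 21900 kN = 2.190×10^7 N; m₁ = 4.21×10^17 kg; r = 0.207 mi = 333.1 m; G = 6.674×10^-11 N·m²/kg².
m₂ = 86500 kg
86500 kg × (1 t / 1000 kg) = 86.50 t

86.5 t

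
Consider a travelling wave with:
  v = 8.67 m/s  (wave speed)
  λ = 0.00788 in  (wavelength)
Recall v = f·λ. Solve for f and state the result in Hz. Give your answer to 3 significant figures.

43300 Hz

Rearranging v = f·λ for f: f = v/λ.
v = 8.67 m/s; λ = 0.00788 in = 2.002×10^-4 m.
f = 43317 Hz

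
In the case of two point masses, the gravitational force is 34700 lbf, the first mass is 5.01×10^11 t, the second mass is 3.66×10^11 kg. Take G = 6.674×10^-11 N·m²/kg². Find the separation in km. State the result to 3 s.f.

Rearranging F = G·m₁·m₂/r² for r: r = √(G·m₁m₂/F).
F = 34700 lbf = 1.544×10^5 N; m₁ = 5.01×10^11 t = 5.010×10^14 kg; m₂ = 3.66×10^11 kg; G = 6.674×10^-11 N·m²/kg².
r = 2.816×10^5 m
2.816×10^5 m × (1 km / 1000 m) = 281.6 km

282 km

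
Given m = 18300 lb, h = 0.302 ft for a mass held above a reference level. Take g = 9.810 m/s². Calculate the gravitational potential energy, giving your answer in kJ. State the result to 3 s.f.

7.50 kJ

PE is given directly by: PE = mgh.
m = 18300 lb = 8301 kg; h = 0.302 ft = 0.09205 m; g = 9.810 m/s².
PE = 7496 J
7496 J × (1 kJ / 1000 J) = 7.496 kJ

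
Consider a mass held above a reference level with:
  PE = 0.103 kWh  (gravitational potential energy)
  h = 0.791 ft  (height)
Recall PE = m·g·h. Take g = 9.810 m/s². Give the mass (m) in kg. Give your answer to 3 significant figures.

Rearranging: m = PE/(g·h).
PE = 0.103 kWh = 3.708×10^5 J; h = 0.791 ft = 0.2411 m; g = 9.810 m/s².
m = 1.568×10^5 kg

1.57×10^5 kg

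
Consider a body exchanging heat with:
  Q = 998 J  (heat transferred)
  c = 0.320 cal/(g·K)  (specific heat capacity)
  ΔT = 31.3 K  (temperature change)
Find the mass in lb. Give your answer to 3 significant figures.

0.0525 lb

Solving Q = m·c·ΔT for m: m = Q/(c·ΔT).
Q = 998 J; c = 0.320 cal/(g·K) = 1339 J/(kg·K); ΔT = 31.3 K.
m = 0.02381 kg
0.02381 kg × (1 lb / 0.4536 kg) = 0.05250 lb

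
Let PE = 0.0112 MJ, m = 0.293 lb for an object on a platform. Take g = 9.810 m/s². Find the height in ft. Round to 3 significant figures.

28200 ft

Solving PE = m·g·h for h: h = PE/(m·g).
PE = 0.0112 MJ = 11200 J; m = 0.293 lb = 0.1329 kg; g = 9.810 m/s².
h = 8590 m
8590 m × (1 ft / 0.3048 m) = 28184 ft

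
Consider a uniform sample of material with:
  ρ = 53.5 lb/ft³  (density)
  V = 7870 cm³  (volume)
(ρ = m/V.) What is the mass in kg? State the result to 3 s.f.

Solving ρ = m/V for m: m = ρV.
ρ = 53.5 lb/ft³ = 857.0 kg/m³; V = 7870 cm³ = 0.007870 m³.
m = 6.744 kg

6.74 kg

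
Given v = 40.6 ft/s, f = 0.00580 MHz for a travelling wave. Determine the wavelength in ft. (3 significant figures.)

Solving v = f·λ for λ: λ = v/f.
v = 40.6 ft/s = 12.37 m/s; f = 0.00580 MHz = 5800 Hz.
λ = 0.002134 m
0.002134 m × (1 ft / 0.3048 m) = 0.007000 ft

0.00700 ft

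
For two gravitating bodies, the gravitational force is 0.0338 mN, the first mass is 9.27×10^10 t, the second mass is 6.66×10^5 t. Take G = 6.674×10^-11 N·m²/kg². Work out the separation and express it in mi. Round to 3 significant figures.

From Newton's law of gravitation: r = √(G·m₁m₂/F).
F = 0.0338 mN = 3.380×10^-5 N; m₁ = 9.27×10^10 t = 9.270×10^13 kg; m₂ = 6.66×10^5 t = 6.660×10^8 kg; G = 6.674×10^-11 N·m²/kg².
r = 3.491×10^8 m
3.491×10^8 m × (1 mi / 1609 m) = 2.170×10^5 mi

2.17×10^5 mi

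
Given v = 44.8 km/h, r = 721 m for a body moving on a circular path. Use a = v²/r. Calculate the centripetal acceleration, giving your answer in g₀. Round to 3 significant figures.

Directly: a = v²/r.
v = 44.8 km/h = 12.44 m/s; r = 721 m.
a = 0.2148 m/s²
0.2148 m/s² × (1 g₀ / 9.807 m/s²) = 0.02190 g₀

0.0219 g₀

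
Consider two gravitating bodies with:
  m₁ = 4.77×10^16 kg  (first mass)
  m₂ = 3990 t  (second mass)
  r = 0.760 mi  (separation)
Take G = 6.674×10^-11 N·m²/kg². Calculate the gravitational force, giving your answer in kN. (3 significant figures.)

8490 kN

From Newton's law of gravitation: F = Gm₁m₂/r².
m₁ = 4.77×10^16 kg; m₂ = 3990 t = 3.990×10^6 kg; r = 0.760 mi = 1223 m; G = 6.674×10^-11 N·m²/kg².
F = 8.491×10^6 N
8.491×10^6 N × (1 kN / 1000 N) = 8491 kN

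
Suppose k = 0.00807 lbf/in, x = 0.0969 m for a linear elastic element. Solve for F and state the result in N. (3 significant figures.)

From Hooke's law: F = kx.
k = 0.00807 lbf/in = 1.413 N/m; x = 0.0969 m.
F = 0.1369 N  (the unit combination reduces to kg·m/s² = N)

0.137 N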